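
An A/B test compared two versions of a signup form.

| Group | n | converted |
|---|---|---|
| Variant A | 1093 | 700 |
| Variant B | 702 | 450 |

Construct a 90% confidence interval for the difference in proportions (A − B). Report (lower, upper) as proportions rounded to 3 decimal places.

p̂₁ = 700/1093 = 0.6404 and p̂₂ = 450/702 = 0.6410.
SE₁ = √(p̂₁(1−p̂₁)/n₁) = √(0.6404·0.3596/1093) = 0.01452; SE₂ = √(0.6410·0.3590/702) = 0.01811.
Independent samples: SE of the difference = √(SE₁² + SE₂²) = √(0.0002108304 + 0.0003279721) = 0.02321.
z* for 90% confidence is 1.645, so the margin of error is 1.645 × 0.02321 = 0.03818.
Point estimate p̂₁ − p̂₂ = 0.6404 − 0.6410 = -0.0006.
-0.0006 ± 0.03818 → (-0.039, 0.038).

(-0.039, 0.038)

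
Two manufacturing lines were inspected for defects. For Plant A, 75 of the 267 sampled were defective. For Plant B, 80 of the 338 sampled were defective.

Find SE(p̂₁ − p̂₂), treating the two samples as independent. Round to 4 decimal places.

0.0359

p̂₁ = 75/267 = 0.2809 and p̂₂ = 80/338 = 0.2367.
SE₁ = √(p̂₁(1−p̂₁)/n₁) = √(0.2809·0.7191/267) = 0.02751; SE₂ = √(0.2367·0.7633/338) = 0.02312.
Independent samples: SE of the difference = √(SE₁² + SE₂²) = √(0.0007568001 + 0.0005345344) = 0.03594.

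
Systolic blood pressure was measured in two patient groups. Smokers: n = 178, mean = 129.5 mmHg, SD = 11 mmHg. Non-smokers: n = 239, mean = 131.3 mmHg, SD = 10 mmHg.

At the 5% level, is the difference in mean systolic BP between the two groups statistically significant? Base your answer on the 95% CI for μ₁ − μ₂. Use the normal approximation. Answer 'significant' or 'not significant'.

not significant

Per-group SEs: s₁/√n₁ = 11/√178 = 0.8245, s₂/√n₂ = 10/√239 = 0.6468.
Unpooled SE of the difference: √(0.67980025 + 0.41835024) = 1.0479.
Margin of error = z* · SE = 1.960 × 1.0479 = 2.0539.
x̄₁ − x̄₂ = 129.5 − 131.3 = -1.8000.
CI: -1.8000 ± 2.0539 = (-3.8539, 0.2539).
The interval (-3.8539, 0.2539) contains 0, so the difference is not significant.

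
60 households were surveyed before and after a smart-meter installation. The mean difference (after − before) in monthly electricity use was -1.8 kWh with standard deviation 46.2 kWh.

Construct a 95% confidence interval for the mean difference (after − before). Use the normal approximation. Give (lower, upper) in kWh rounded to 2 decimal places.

(-13.49, 9.89)

This is a matched-pairs design, so SE = s_d/√n = 46.2/√60 = 5.9644.
Margin = 1.960 × 5.9644 = 11.6902; the interval is -1.8 ± 11.6902 = (-13.49, 9.89).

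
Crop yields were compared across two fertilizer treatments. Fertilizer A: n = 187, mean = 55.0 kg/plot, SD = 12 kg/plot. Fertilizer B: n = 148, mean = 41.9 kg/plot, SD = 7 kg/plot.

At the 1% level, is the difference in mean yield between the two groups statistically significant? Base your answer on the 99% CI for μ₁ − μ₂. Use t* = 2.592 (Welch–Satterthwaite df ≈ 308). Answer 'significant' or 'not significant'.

significant

SE₁ = s₁/√n₁ = 12/√187 = 0.8775; SE₂ = 7/√148 = 0.5754.
Independent samples, unequal variances: SE_diff = √(SE₁² + SE₂²) = √(0.77000625 + 0.33108516) = 1.0493.
t* = 2.592, so margin of error = 2.592 × 1.0493 = 2.7198.
Difference in means = 55.0 − 41.9 = 13.1000.
13.1000 ± 2.7198 → (10.3802, 15.8198).
The interval (10.3802, 15.8198) does not contain 0, so the difference is significant.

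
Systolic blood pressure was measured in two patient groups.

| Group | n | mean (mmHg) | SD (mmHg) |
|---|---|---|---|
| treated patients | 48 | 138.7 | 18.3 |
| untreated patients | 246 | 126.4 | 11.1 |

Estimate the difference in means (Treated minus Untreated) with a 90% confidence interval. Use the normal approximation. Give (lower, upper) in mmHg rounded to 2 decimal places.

Standard errors of each mean: 18.3/√48 = 2.6414 and 11.1/√246 = 0.7077.
SE(x̄₁ − x̄₂) = √(2.6414² + 0.7077²) = 2.7346 for independent samples with unequal variances.
With z* = 1.645, the margin is 1.645 × 2.7346 = 4.4984.
x̄₁ − x̄₂ = 138.7 − 126.4 = 12.3000; the interval is 12.3000 ± 4.4984 = (7.80, 16.80).

(7.80, 16.80)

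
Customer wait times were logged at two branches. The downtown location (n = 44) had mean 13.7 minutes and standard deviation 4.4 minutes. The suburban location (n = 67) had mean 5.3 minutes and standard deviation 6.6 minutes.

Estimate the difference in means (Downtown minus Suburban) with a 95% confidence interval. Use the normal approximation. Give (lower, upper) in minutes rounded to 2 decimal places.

Per-group SEs: s₁/√n₁ = 4.4/√44 = 0.6633, s₂/√n₂ = 6.6/√67 = 0.8063.
Unpooled SE of the difference: √(0.43996689 + 0.65011969) = 1.0441.
Margin of error = z* · SE = 1.960 × 1.0441 = 2.0464.
x̄₁ − x̄₂ = 13.7 − 5.3 = 8.4000.
CI: 8.4000 ± 2.0464 = (6.35, 10.45).

(6.35, 10.45)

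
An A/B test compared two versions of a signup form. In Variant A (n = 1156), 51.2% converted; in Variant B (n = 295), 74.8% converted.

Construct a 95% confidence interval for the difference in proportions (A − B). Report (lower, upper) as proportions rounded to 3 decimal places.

SE₁ = √(p̂₁(1−p̂₁)/n₁) = √(0.5120·0.4880/1156) = 0.01470; SE₂ = √(0.7480·0.2520/295) = 0.02528.
Independent samples: SE of the difference = √(SE₁² + SE₂²) = √(0.00021609 + 0.0006390784) = 0.02924.
z* for 95% confidence is 1.960, so the margin of error is 1.960 × 0.02924 = 0.05731.
Point estimate p̂₁ − p̂₂ = 0.5120 − 0.7480 = -0.2360.
-0.2360 ± 0.05731 → (-0.293, -0.179).

(-0.293, -0.179)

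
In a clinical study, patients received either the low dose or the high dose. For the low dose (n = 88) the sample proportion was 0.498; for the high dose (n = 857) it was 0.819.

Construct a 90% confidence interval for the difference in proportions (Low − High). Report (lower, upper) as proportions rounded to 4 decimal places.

(-0.4113, -0.2307)

Each SE is √(p̂(1−p̂)/n): √(0.4980·0.5020/88) = 0.05330 and √(0.8190·0.1810/857) = 0.01315.
SE(p̂₁ − p̂₂) = √(SE₁² + SE₂²) = √(0.00284089 + 0.0001729225) = 0.05490, since the two samples are independent.
At 90% confidence z* = 1.645; margin = 1.645 × 0.05490 = 0.09031.
The difference is 0.4980 − 0.8190 = -0.3210, so the interval is -0.3210 ± 0.09031 = (-0.4113, -0.2307).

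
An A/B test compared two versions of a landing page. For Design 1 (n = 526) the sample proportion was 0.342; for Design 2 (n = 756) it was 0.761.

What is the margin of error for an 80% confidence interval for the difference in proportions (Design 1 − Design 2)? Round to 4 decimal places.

The two standard errors are √(0.3420×0.6580/526) = 0.02068 and √(0.7610×0.2390/756) = 0.01551.
Because the samples are independent, SE_diff = √(0.02068² + 0.01551²) = 0.02585.
Using z* = 1.282 for 80%, ME = 1.282 × 0.02585 = 0.03314.

0.0331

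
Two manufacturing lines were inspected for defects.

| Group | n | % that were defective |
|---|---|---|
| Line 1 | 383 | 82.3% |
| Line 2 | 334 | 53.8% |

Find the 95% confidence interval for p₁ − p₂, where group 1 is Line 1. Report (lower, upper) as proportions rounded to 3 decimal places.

SE₁ = √(p̂₁(1−p̂₁)/n₁) = √(0.8230·0.1770/383) = 0.01950; SE₂ = √(0.5380·0.4620/334) = 0.02728.
Independent samples: SE of the difference = √(SE₁² + SE₂²) = √(0.00038025 + 0.0007441984) = 0.03353.
z* for 95% confidence is 1.960, so the margin of error is 1.960 × 0.03353 = 0.06572.
Point estimate p̂₁ − p̂₂ = 0.8230 − 0.5380 = 0.2850.
0.2850 ± 0.06572 → (0.219, 0.351).

(0.219, 0.351)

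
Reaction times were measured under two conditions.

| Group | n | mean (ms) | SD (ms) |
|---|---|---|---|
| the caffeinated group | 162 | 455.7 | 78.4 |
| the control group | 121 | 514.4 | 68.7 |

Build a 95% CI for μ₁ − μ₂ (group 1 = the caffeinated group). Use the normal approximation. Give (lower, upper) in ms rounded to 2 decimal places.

Per-group SEs: s₁/√n₁ = 78.4/√162 = 6.1597, s₂/√n₂ = 68.7/√121 = 6.2455.
Unpooled SE of the difference: √(37.94190409 + 39.00627025) = 8.7720.
Margin of error = z* · SE = 1.960 × 8.7720 = 17.1931.
x̄₁ − x̄₂ = 455.7 − 514.4 = -58.7000.
CI: -58.7000 ± 17.1931 = (-75.89, -41.51).

(-75.89, -41.51)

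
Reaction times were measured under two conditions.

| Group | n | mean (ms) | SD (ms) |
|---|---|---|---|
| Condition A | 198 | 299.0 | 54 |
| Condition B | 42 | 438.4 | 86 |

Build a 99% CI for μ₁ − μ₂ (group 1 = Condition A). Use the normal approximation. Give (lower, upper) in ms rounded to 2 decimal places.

(-174.98, -103.82)

Per-group SEs: s₁/√n₁ = 54/√198 = 3.8376, s₂/√n₂ = 86/√42 = 13.2701.
Unpooled SE of the difference: √(14.72717376 + 176.09555401) = 13.8139.
Margin of error = z* · SE = 2.576 × 13.8139 = 35.5846.
x̄₁ − x̄₂ = 299.0 − 438.4 = -139.4000.
CI: -139.4000 ± 35.5846 = (-174.98, -103.82).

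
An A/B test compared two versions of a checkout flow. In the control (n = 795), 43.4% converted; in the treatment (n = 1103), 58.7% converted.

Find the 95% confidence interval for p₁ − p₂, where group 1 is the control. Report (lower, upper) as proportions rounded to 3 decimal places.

SE₁ = √(p̂₁(1−p̂₁)/n₁) = √(0.4340·0.5660/795) = 0.01758; SE₂ = √(0.5870·0.4130/1103) = 0.01483.
Independent samples: SE of the difference = √(SE₁² + SE₂²) = √(0.0003090564 + 0.0002199289) = 0.02300.
z* for 95% confidence is 1.960, so the margin of error is 1.960 × 0.02300 = 0.04508.
Point estimate p̂₁ − p̂₂ = 0.4340 − 0.5870 = -0.1530.
-0.1530 ± 0.04508 → (-0.198, -0.108).

(-0.198, -0.108)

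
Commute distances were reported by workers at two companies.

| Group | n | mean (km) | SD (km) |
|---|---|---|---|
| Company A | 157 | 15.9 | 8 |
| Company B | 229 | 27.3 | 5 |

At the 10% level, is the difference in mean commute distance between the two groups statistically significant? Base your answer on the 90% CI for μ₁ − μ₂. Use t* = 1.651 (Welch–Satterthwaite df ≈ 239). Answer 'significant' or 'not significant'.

Standard errors of each mean: 8/√157 = 0.6385 and 5/√229 = 0.3304.
SE(x̄₁ − x̄₂) = √(0.6385² + 0.3304²) = 0.7189 for independent samples with unequal variances.
With t* = 1.651, the margin is 1.651 × 0.7189 = 1.1869.
x̄₁ − x̄₂ = 15.9 − 27.3 = -11.4000; the interval is -11.4000 ± 1.1869 = (-12.5869, -10.2131).
The interval (-12.5869, -10.2131) does not contain 0, so the difference is significant.

significant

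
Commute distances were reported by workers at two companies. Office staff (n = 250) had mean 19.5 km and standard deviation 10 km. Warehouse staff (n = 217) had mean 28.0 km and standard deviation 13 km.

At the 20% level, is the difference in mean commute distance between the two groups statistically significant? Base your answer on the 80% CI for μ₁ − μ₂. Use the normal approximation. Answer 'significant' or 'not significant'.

significant

Standard errors of each mean: 10/√250 = 0.6325 and 13/√217 = 0.8825.
SE(x̄₁ − x̄₂) = √(0.6325² + 0.8825²) = 1.0858 for independent samples with unequal variances.
With z* = 1.282, the margin is 1.282 × 1.0858 = 1.3920.
x̄₁ − x̄₂ = 19.5 − 28.0 = -8.5000; the interval is -8.5000 ± 1.3920 = (-9.8920, -7.1080).
The interval (-9.8920, -7.1080) does not contain 0, so the difference is significant.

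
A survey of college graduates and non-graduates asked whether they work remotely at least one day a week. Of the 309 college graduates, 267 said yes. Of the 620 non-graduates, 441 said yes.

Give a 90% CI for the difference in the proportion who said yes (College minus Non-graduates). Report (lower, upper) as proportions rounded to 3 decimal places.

Sample proportions: 267/309 = 0.8641, 441/620 = 0.7113.
Each SE is √(p̂(1−p̂)/n): √(0.8641·0.1359/309) = 0.01949 and √(0.7113·0.2887/620) = 0.01820.
SE(p̂₁ − p̂₂) = √(SE₁² + SE₂²) = √(0.0003798601 + 0.00033124) = 0.02667, since the two samples are independent.
At 90% confidence z* = 1.645; margin = 1.645 × 0.02667 = 0.04387.
The difference is 0.8641 − 0.7113 = 0.1528, so the interval is 0.1528 ± 0.04387 = (0.109, 0.197).

(0.109, 0.197)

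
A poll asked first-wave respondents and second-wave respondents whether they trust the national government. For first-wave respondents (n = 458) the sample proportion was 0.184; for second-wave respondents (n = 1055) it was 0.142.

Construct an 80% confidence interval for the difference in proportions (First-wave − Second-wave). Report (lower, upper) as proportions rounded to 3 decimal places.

(0.015, 0.069)

Each SE is √(p̂(1−p̂)/n): √(0.1840·0.8160/458) = 0.01811 and √(0.1420·0.8580/1055) = 0.01075.
SE(p̂₁ − p̂₂) = √(SE₁² + SE₂²) = √(0.0003279721 + 0.0001155625) = 0.02106, since the two samples are independent.
At 80% confidence z* = 1.282; margin = 1.282 × 0.02106 = 0.02700.
The difference is 0.1840 − 0.1420 = 0.0420, so the interval is 0.0420 ± 0.02700 = (0.015, 0.069).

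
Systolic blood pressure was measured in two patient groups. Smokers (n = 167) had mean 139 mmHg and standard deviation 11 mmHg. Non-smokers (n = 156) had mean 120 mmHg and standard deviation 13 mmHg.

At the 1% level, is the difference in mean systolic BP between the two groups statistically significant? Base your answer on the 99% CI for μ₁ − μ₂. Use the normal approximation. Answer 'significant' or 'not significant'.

SE₁ = s₁/√n₁ = 11/√167 = 0.8512; SE₂ = 13/√156 = 1.0408.
Independent samples, unequal variances: SE_diff = √(SE₁² + SE₂²) = √(0.72454144 + 1.08326464) = 1.3445.
z* = 2.576, so margin of error = 2.576 × 1.3445 = 3.4634.
Difference in means = 139 − 120 = 19.0000.
19.0000 ± 3.4634 → (15.5366, 22.4634).
The interval (15.5366, 22.4634) does not contain 0, so the difference is significant.

significant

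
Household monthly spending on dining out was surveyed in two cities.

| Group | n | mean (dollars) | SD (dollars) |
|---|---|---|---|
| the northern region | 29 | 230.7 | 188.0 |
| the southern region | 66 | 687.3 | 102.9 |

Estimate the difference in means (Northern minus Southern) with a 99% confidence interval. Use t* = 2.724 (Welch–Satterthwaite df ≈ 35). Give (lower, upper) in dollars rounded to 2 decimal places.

Per-group SEs: s₁/√n₁ = 188.0/√29 = 34.9107, s₂/√n₂ = 102.9/√66 = 12.6661.
Unpooled SE of the difference: √(1218.75697449 + 160.43008921) = 37.1374.
Margin of error = t* · SE = 2.724 × 37.1374 = 101.1623.
x̄₁ − x̄₂ = 230.7 − 687.3 = -456.6000.
CI: -456.6000 ± 101.1623 = (-557.76, -355.44).

(-557.76, -355.44)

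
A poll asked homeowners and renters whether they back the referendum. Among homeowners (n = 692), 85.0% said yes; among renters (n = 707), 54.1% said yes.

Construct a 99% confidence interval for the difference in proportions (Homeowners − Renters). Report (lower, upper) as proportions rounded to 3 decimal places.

(0.249, 0.369)

Each SE is √(p̂(1−p̂)/n): √(0.8500·0.1500/692) = 0.01357 and √(0.5410·0.4590/707) = 0.01874.
SE(p̂₁ − p̂₂) = √(SE₁² + SE₂²) = √(0.0001841449 + 0.0003511876) = 0.02314, since the two samples are independent.
At 99% confidence z* = 2.576; margin = 2.576 × 0.02314 = 0.05961.
The difference is 0.8500 − 0.5410 = 0.3090, so the interval is 0.3090 ± 0.05961 = (0.249, 0.369).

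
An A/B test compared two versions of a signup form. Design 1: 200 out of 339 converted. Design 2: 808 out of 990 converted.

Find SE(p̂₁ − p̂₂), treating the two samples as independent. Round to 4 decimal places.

p̂₁ = 200/339 = 0.5900 and p̂₂ = 808/990 = 0.8162.
SE₁ = √(p̂₁(1−p̂₁)/n₁) = √(0.5900·0.4100/339) = 0.02671; SE₂ = √(0.8162·0.1838/990) = 0.01231.
Independent samples: SE of the difference = √(SE₁² + SE₂²) = √(0.0007134241 + 0.0001515361) = 0.02941.

0.0294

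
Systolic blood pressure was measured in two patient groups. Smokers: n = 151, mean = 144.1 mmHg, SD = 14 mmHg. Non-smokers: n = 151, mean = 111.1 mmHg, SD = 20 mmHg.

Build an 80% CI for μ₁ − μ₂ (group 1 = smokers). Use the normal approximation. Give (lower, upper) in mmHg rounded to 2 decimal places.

(30.45, 35.55)

Standard errors of each mean: 14/√151 = 1.1393 and 20/√151 = 1.6276.
SE(x̄₁ − x̄₂) = √(1.1393² + 1.6276²) = 1.9867 for independent samples with unequal variances.
With z* = 1.282, the margin is 1.282 × 1.9867 = 2.5469.
x̄₁ − x̄₂ = 144.1 − 111.1 = 33.0000; the interval is 33.0000 ± 2.5469 = (30.45, 35.55).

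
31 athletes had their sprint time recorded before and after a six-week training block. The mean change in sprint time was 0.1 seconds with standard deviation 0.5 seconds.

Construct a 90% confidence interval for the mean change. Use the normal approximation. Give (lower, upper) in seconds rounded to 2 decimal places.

(-0.05, 0.25)

This is a matched-pairs design, so SE = s_d/√n = 0.5/√31 = 0.0898.
Margin = 1.645 × 0.0898 = 0.1477; the interval is 0.1 ± 0.1477 = (-0.05, 0.25).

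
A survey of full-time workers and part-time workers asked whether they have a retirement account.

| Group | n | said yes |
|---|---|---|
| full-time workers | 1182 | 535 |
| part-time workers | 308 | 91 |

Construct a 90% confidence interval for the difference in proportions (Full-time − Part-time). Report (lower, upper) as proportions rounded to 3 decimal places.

First, p̂₁ = 535/1182 = 0.4526; p̂₂ = 91/308 = 0.2955.
The two standard errors are √(0.4526×0.5474/1182) = 0.01448 and √(0.2955×0.7045/308) = 0.02600.
Because the samples are independent, SE_diff = √(0.01448² + 0.02600²) = 0.02976.
Using z* = 1.645 for 90%, ME = 1.645 × 0.02976 = 0.04896.
p̂₁ − p̂₂ = 0.1571; interval 0.1571 ± 0.04896 gives (0.108, 0.206).

(0.108, 0.206)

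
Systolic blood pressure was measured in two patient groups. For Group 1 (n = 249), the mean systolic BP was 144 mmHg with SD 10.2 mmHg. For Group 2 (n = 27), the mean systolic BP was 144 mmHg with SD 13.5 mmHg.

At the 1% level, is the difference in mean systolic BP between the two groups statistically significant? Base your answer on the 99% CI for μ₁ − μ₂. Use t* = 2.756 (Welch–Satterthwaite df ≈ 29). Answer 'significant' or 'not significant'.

not significant

Standard errors of each mean: 10.2/√249 = 0.6464 and 13.5/√27 = 2.5981.
SE(x̄₁ − x̄₂) = √(0.6464² + 2.5981²) = 2.6773 for independent samples with unequal variances.
With t* = 2.756, the margin is 2.756 × 2.6773 = 7.3786.
x̄₁ − x̄₂ = 144 − 144 = 0.0000; the interval is 0.0000 ± 7.3786 = (-7.3786, 7.3786).
The interval (-7.3786, 7.3786) contains 0, so the difference is not significant.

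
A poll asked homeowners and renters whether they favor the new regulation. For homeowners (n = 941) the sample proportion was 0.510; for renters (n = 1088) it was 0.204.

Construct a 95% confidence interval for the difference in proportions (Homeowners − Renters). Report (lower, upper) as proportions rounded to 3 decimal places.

SE₁ = √(p̂₁(1−p̂₁)/n₁) = √(0.5100·0.4900/941) = 0.01630; SE₂ = √(0.2040·0.7960/1088) = 0.01222.
Independent samples: SE of the difference = √(SE₁² + SE₂²) = √(0.00026569 + 0.0001493284) = 0.02037.
z* for 95% confidence is 1.960, so the margin of error is 1.960 × 0.02037 = 0.03993.
Point estimate p̂₁ − p̂₂ = 0.5100 − 0.2040 = 0.3060.
0.3060 ± 0.03993 → (0.266, 0.346).

(0.266, 0.346)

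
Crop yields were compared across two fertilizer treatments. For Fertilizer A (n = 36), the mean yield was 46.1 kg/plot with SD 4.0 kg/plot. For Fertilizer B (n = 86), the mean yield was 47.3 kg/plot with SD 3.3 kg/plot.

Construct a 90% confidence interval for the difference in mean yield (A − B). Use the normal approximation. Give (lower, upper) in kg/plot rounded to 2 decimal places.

SE₁ = s₁/√n₁ = 4.0/√36 = 0.6667; SE₂ = 3.3/√86 = 0.3558.
Independent samples, unequal variances: SE_diff = √(SE₁² + SE₂²) = √(0.44448889 + 0.12659364) = 0.7557.
z* = 1.645, so margin of error = 1.645 × 0.7557 = 1.2431.
Difference in means = 46.1 − 47.3 = -1.2000.
-1.2000 ± 1.2431 → (-2.44, 0.04).

(-2.44, 0.04)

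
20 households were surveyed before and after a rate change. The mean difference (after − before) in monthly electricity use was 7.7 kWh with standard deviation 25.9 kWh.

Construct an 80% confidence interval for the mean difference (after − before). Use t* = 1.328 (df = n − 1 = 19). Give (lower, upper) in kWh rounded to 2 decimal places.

(0.01, 15.39)

Paired design: SE = s_d/√n = 25.9/√20 = 5.7914.
t* = 1.328; margin of error = 1.328 × 5.7914 = 7.6910.
7.7 ± 7.6910 → (0.01, 15.39).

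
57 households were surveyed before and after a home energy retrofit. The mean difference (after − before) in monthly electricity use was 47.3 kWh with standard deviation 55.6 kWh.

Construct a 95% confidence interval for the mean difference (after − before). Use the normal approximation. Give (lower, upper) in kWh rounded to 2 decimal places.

Paired design: SE = s_d/√n = 55.6/√57 = 7.3644.
z* = 1.960; margin of error = 1.960 × 7.3644 = 14.4342.
47.3 ± 14.4342 → (32.87, 61.73).

(32.87, 61.73)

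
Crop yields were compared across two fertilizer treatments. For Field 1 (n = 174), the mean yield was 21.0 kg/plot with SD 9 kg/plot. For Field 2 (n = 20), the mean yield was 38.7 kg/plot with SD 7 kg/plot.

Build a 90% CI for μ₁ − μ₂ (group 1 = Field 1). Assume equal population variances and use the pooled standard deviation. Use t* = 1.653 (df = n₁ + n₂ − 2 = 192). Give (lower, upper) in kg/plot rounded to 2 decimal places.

(-21.14, -14.26)

Pooled variance s_p² = [173·9² + 19·7²] / (174+20−2) = 77.8333, so s_p = 8.8223.
SE_diff = s_p·√(1/n₁ + 1/n₂) = 8.8223·√(1/174 + 1/20) = 2.0830.
t* = 1.653; margin = 1.653 × 2.0830 = 3.4432.
Difference = 21.0 − 38.7 = -17.7000.
-17.7000 ± 3.4432 → (-21.14, -14.26).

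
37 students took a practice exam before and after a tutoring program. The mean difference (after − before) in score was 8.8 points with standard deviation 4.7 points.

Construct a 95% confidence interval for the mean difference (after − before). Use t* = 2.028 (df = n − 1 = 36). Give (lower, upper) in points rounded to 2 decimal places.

(7.23, 10.37)

Paired design: SE = s_d/√n = 4.7/√37 = 0.7727.
t* = 2.028; margin of error = 2.028 × 0.7727 = 1.5670.
8.8 ± 1.5670 → (7.23, 10.37).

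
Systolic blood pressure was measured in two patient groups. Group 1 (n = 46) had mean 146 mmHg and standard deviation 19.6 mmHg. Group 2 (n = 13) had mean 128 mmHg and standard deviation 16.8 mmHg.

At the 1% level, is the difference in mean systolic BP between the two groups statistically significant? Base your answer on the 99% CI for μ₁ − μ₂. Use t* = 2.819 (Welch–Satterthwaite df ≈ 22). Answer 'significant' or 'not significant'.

significant

Per-group SEs: s₁/√n₁ = 19.6/√46 = 2.8899, s₂/√n₂ = 16.8/√13 = 4.6595.
Unpooled SE of the difference: √(8.35152201 + 21.71094025) = 5.4829.
Margin of error = t* · SE = 2.819 × 5.4829 = 15.4563.
x̄₁ − x̄₂ = 146 − 128 = 18.0000.
CI: 18.0000 ± 15.4563 = (2.5437, 33.4563).
The interval (2.5437, 33.4563) does not contain 0, so the difference is significant.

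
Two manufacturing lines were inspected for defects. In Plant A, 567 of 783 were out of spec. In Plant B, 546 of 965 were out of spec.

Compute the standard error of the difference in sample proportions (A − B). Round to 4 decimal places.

p̂₁ = 567/783 = 0.7241 and p̂₂ = 546/965 = 0.5658.
SE₁ = √(p̂₁(1−p̂₁)/n₁) = √(0.7241·0.2759/783) = 0.01597; SE₂ = √(0.5658·0.4342/965) = 0.01596.
Independent samples: SE of the difference = √(SE₁² + SE₂²) = √(0.0002550409 + 0.0002547216) = 0.02258.

0.0226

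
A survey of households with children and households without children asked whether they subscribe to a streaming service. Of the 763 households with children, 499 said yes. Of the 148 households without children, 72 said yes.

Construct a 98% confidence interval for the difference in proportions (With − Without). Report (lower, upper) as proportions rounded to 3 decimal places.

(0.064, 0.271)

p̂₁ = 499/763 = 0.6540 and p̂₂ = 72/148 = 0.4865.
SE₁ = √(p̂₁(1−p̂₁)/n₁) = √(0.6540·0.3460/763) = 0.01722; SE₂ = √(0.4865·0.5135/148) = 0.04108.
Independent samples: SE of the difference = √(SE₁² + SE₂²) = √(0.0002965284 + 0.0016875664) = 0.04454.
z* for 98% confidence is 2.326, so the margin of error is 2.326 × 0.04454 = 0.10360.
Point estimate p̂₁ − p̂₂ = 0.6540 − 0.4865 = 0.1675.
0.1675 ± 0.10360 → (0.064, 0.271).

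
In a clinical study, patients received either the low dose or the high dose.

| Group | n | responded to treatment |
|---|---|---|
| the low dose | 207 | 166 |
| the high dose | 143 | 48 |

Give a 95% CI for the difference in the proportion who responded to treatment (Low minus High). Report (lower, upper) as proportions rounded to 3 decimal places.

(0.372, 0.561)

p̂₁ = 166/207 = 0.8019 and p̂₂ = 48/143 = 0.3357.
SE₁ = √(p̂₁(1−p̂₁)/n₁) = √(0.8019·0.1981/207) = 0.02770; SE₂ = √(0.3357·0.6643/143) = 0.03949.
Independent samples: SE of the difference = √(SE₁² + SE₂²) = √(0.00076729 + 0.0015594601) = 0.04824.
z* for 95% confidence is 1.960, so the margin of error is 1.960 × 0.04824 = 0.09455.
Point estimate p̂₁ − p̂₂ = 0.8019 − 0.3357 = 0.4662.
0.4662 ± 0.09455 → (0.372, 0.561).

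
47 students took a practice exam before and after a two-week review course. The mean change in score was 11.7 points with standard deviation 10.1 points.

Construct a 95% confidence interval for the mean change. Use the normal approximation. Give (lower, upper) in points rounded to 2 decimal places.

(8.81, 14.59)

This is a matched-pairs design, so SE = s_d/√n = 10.1/√47 = 1.4732.
Margin = 1.960 × 1.4732 = 2.8875; the interval is 11.7 ± 2.8875 = (8.81, 14.59).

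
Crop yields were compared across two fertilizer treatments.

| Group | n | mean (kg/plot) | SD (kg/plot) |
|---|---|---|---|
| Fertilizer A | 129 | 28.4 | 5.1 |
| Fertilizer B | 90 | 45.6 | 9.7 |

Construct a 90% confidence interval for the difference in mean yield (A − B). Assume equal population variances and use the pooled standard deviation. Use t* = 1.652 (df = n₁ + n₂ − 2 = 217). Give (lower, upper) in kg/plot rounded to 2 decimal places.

(-18.87, -15.53)

s_p = √[((n₁−1)s₁² + (n₂−1)s₂²)/(n₁+n₂−2)] = √[(128·5.1² + 89·9.7²)/217] = 7.3439.
SE = 7.3439·√(1/129 + 1/90) = 1.0086.
With t* = 1.652, margin = 1.652 × 1.0086 = 1.6662.
x̄₁ − x̄₂ = 28.4 − 45.6 = -17.2000; interval -17.2000 ± 1.6662 = (-18.87, -15.53).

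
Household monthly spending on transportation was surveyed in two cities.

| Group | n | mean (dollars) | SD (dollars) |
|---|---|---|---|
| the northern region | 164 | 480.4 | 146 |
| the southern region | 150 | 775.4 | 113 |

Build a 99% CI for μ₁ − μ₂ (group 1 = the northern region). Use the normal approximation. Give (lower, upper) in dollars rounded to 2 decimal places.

(-332.78, -257.22)

Standard errors of each mean: 146/√164 = 11.4007 and 113/√150 = 9.2264.
SE(x̄₁ − x̄₂) = √(11.4007² + 9.2264²) = 14.6664 for independent samples with unequal variances.
With z* = 2.576, the margin is 2.576 × 14.6664 = 37.7806.
x̄₁ − x̄₂ = 480.4 − 775.4 = -295.0000; the interval is -295.0000 ± 37.7806 = (-332.78, -257.22).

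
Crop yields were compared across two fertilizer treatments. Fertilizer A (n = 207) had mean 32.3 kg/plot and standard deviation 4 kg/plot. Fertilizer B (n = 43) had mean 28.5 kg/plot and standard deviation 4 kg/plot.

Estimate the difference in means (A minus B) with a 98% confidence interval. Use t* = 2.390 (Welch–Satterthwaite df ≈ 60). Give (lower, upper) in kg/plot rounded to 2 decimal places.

(2.20, 5.40)

Per-group SEs: s₁/√n₁ = 4/√207 = 0.2780, s₂/√n₂ = 4/√43 = 0.6100.
Unpooled SE of the difference: √(0.077284 + 0.3721) = 0.6704.
Margin of error = t* · SE = 2.390 × 0.6704 = 1.6023.
x̄₁ − x̄₂ = 32.3 − 28.5 = 3.8000.
CI: 3.8000 ± 1.6023 = (2.20, 5.40).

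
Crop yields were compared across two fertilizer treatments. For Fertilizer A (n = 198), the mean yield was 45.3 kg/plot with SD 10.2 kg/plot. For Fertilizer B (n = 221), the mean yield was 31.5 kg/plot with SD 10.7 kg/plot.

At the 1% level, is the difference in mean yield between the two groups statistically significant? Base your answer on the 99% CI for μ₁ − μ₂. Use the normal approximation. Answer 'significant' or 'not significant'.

SE₁ = s₁/√n₁ = 10.2/√198 = 0.7249; SE₂ = 10.7/√221 = 0.7198.
Independent samples, unequal variances: SE_diff = √(SE₁² + SE₂²) = √(0.52548001 + 0.51811204) = 1.0216.
z* = 2.576, so margin of error = 2.576 × 1.0216 = 2.6316.
Difference in means = 45.3 − 31.5 = 13.8000.
13.8000 ± 2.6316 → (11.1684, 16.4316).
The interval (11.1684, 16.4316) does not contain 0, so the difference is significant.

significant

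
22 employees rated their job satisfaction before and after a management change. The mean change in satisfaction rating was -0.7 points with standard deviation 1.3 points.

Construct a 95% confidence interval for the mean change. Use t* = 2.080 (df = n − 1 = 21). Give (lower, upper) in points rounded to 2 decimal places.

(-1.28, -0.12)

Paired design: SE = s_d/√n = 1.3/√22 = 0.2772.
t* = 2.080; margin of error = 2.080 × 0.2772 = 0.5766.
-0.7 ± 0.5766 → (-1.28, -0.12).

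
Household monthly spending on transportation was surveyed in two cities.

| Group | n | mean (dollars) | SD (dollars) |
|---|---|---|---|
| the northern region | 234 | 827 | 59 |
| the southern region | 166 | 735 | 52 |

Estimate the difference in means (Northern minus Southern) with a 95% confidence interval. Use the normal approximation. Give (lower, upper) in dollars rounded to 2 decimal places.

(81.06, 102.94)

SE₁ = s₁/√n₁ = 59/√234 = 3.8570; SE₂ = 52/√166 = 4.0360.
Independent samples, unequal variances: SE_diff = √(SE₁² + SE₂²) = √(14.876449 + 16.289296) = 5.5826.
z* = 1.960, so margin of error = 1.960 × 5.5826 = 10.9419.
Difference in means = 827 − 735 = 92.0000.
92.0000 ± 10.9419 → (81.06, 102.94).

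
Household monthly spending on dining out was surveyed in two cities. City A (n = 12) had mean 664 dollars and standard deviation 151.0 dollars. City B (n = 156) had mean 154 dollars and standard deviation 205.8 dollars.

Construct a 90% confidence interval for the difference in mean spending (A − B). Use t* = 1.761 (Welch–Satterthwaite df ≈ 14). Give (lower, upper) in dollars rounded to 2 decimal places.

Standard errors of each mean: 151.0/√12 = 43.5899 and 205.8/√156 = 16.4772.
SE(x̄₁ − x̄₂) = √(43.5899² + 16.4772²) = 46.6002 for independent samples with unequal variances.
With t* = 1.761, the margin is 1.761 × 46.6002 = 82.0630.
x̄₁ − x̄₂ = 664 − 154 = 510.0000; the interval is 510.0000 ± 82.0630 = (427.94, 592.06).

(427.94, 592.06)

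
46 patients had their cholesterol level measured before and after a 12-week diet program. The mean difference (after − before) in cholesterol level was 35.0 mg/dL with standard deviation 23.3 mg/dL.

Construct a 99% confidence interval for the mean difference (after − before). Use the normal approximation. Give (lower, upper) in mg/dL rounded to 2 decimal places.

This is a matched-pairs design, so SE = s_d/√n = 23.3/√46 = 3.4354.
Margin = 2.576 × 3.4354 = 8.8496; the interval is 35.0 ± 8.8496 = (26.15, 43.85).

(26.15, 43.85)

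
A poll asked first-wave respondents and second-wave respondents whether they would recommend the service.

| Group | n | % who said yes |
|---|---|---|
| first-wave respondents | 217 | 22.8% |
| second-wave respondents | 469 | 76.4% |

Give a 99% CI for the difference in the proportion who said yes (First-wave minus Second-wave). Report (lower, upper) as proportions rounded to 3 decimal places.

SE₁ = √(p̂₁(1−p̂₁)/n₁) = √(0.2280·0.7720/217) = 0.02848; SE₂ = √(0.7640·0.2360/469) = 0.01961.
Independent samples: SE of the difference = √(SE₁² + SE₂²) = √(0.0008111104 + 0.0003845521) = 0.03458.
z* for 99% confidence is 2.576, so the margin of error is 2.576 × 0.03458 = 0.08908.
Point estimate p̂₁ − p̂₂ = 0.2280 − 0.7640 = -0.5360.
-0.5360 ± 0.08908 → (-0.625, -0.447).

(-0.625, -0.447)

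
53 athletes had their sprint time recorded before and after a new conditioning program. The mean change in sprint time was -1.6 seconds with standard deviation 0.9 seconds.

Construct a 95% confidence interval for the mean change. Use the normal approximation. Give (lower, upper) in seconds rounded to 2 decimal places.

Paired design: SE = s_d/√n = 0.9/√53 = 0.1236.
z* = 1.960; margin of error = 1.960 × 0.1236 = 0.2423.
-1.6 ± 0.2423 → (-1.84, -1.36).

(-1.84, -1.36)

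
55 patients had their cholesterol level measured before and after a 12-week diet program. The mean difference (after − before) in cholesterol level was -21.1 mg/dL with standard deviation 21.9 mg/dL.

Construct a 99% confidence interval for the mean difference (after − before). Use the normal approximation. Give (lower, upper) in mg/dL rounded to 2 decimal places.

Paired design: SE = s_d/√n = 21.9/√55 = 2.9530.
z* = 2.576; margin of error = 2.576 × 2.9530 = 7.6069.
-21.1 ± 7.6069 → (-28.71, -13.49).

(-28.71, -13.49)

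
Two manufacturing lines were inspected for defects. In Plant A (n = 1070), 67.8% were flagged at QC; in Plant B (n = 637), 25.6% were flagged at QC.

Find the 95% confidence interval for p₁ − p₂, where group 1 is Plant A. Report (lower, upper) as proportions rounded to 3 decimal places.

SE₁ = √(p̂₁(1−p̂₁)/n₁) = √(0.6780·0.3220/1070) = 0.01428; SE₂ = √(0.2560·0.7440/637) = 0.01729.
Independent samples: SE of the difference = √(SE₁² + SE₂²) = √(0.0002039184 + 0.0002989441) = 0.02242.
z* for 95% confidence is 1.960, so the margin of error is 1.960 × 0.02242 = 0.04394.
Point estimate p̂₁ − p̂₂ = 0.6780 − 0.2560 = 0.4220.
0.4220 ± 0.04394 → (0.378, 0.466).

(0.378, 0.466)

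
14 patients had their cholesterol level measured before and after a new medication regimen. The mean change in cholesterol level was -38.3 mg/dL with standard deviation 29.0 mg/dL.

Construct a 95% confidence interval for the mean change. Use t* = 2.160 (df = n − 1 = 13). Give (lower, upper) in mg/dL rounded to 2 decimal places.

This is a matched-pairs design, so SE = s_d/√n = 29.0/√14 = 7.7506.
Margin = 2.160 × 7.7506 = 16.7413; the interval is -38.3 ± 16.7413 = (-55.04, -21.56).

(-55.04, -21.56)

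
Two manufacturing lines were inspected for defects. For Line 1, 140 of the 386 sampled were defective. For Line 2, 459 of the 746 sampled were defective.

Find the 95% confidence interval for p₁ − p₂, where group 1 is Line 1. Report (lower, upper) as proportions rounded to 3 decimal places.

(-0.312, -0.193)

First, p̂₁ = 140/386 = 0.3627; p̂₂ = 459/746 = 0.6153.
The two standard errors are √(0.3627×0.6373/386) = 0.02447 and √(0.6153×0.3847/746) = 0.01781.
Because the samples are independent, SE_diff = √(0.02447² + 0.01781²) = 0.03027.
Using z* = 1.960 for 95%, ME = 1.960 × 0.03027 = 0.05933.
p̂₁ − p̂₂ = -0.2526; interval -0.2526 ± 0.05933 gives (-0.312, -0.193).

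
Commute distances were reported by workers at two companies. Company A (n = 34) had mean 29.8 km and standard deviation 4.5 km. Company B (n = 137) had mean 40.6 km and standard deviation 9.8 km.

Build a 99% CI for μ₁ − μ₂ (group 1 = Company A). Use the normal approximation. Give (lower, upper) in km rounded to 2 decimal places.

(-13.73, -7.87)

Standard errors of each mean: 4.5/√34 = 0.7717 and 9.8/√137 = 0.8373.
SE(x̄₁ − x̄₂) = √(0.7717² + 0.8373²) = 1.1387 for independent samples with unequal variances.
With z* = 2.576, the margin is 2.576 × 1.1387 = 2.9333.
x̄₁ − x̄₂ = 29.8 − 40.6 = -10.8000; the interval is -10.8000 ± 2.9333 = (-13.73, -7.87).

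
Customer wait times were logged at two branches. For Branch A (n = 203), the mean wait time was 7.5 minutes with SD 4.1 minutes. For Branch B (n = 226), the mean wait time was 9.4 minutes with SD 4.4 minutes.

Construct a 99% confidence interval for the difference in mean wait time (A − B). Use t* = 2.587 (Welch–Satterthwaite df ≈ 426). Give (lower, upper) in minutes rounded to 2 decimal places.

(-2.96, -0.84)

Per-group SEs: s₁/√n₁ = 4.1/√203 = 0.2878, s₂/√n₂ = 4.4/√226 = 0.2927.
Unpooled SE of the difference: √(0.08282884 + 0.08567329) = 0.4105.
Margin of error = t* · SE = 2.587 × 0.4105 = 1.0620.
x̄₁ − x̄₂ = 7.5 − 9.4 = -1.9000.
CI: -1.9000 ± 1.0620 = (-2.96, -0.84).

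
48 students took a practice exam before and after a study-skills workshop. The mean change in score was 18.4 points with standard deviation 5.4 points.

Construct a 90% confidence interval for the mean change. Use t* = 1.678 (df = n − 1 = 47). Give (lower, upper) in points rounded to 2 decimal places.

Paired design: SE = s_d/√n = 5.4/√48 = 0.7794.
t* = 1.678; margin of error = 1.678 × 0.7794 = 1.3078.
18.4 ± 1.3078 → (17.09, 19.71).

(17.09, 19.71)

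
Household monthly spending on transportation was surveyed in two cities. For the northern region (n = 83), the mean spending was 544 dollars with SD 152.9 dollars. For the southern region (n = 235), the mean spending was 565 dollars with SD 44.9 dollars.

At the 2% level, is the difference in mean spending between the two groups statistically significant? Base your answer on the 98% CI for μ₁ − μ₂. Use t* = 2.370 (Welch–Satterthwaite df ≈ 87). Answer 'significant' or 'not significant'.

not significant

Standard errors of each mean: 152.9/√83 = 16.7830 and 44.9/√235 = 2.9290.
SE(x̄₁ − x̄₂) = √(16.7830² + 2.9290²) = 17.0367 for independent samples with unequal variances.
With t* = 2.370, the margin is 2.370 × 17.0367 = 40.3770.
x̄₁ − x̄₂ = 544 − 565 = -21.0000; the interval is -21.0000 ± 40.3770 = (-61.3770, 19.3770).
The interval (-61.3770, 19.3770) contains 0, so the difference is not significant.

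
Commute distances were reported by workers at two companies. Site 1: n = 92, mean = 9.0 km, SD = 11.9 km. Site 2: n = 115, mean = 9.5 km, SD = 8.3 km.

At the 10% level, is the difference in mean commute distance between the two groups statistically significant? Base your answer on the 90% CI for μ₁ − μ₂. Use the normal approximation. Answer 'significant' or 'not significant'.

SE₁ = s₁/√n₁ = 11.9/√92 = 1.2407; SE₂ = 8.3/√115 = 0.7740.
Independent samples, unequal variances: SE_diff = √(SE₁² + SE₂²) = √(1.53933649 + 0.599076) = 1.4623.
z* = 1.645, so margin of error = 1.645 × 1.4623 = 2.4055.
Difference in means = 9.0 − 9.5 = -0.5000.
-0.5000 ± 2.4055 → (-2.9055, 1.9055).
The interval (-2.9055, 1.9055) contains 0, so the difference is not significant.

not significant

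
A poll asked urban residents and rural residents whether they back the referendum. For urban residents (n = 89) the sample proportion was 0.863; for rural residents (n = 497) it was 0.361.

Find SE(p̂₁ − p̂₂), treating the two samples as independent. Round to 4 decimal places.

SE₁ = √(p̂₁(1−p̂₁)/n₁) = √(0.8630·0.1370/89) = 0.03645; SE₂ = √(0.3610·0.6390/497) = 0.02154.
Independent samples: SE of the difference = √(SE₁² + SE₂²) = √(0.0013286025 + 0.0004639716) = 0.04234.

0.0423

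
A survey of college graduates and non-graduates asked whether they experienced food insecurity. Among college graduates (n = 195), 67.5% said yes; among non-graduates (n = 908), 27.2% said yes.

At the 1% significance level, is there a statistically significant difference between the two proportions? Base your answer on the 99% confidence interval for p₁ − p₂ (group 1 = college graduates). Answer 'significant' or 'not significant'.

SE₁ = √(p̂₁(1−p̂₁)/n₁) = √(0.6750·0.3250/195) = 0.03354; SE₂ = √(0.2720·0.7280/908) = 0.01477.
Independent samples: SE of the difference = √(SE₁² + SE₂²) = √(0.0011249316 + 0.0002181529) = 0.03665.
z* for 99% confidence is 2.576, so the margin of error is 2.576 × 0.03665 = 0.09441.
Point estimate p̂₁ − p̂₂ = 0.6750 − 0.2720 = 0.4030.
0.4030 ± 0.09441 → (0.30859, 0.49741).
The interval (0.30859, 0.49741) does not contain 0, so the difference is significant.

significant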